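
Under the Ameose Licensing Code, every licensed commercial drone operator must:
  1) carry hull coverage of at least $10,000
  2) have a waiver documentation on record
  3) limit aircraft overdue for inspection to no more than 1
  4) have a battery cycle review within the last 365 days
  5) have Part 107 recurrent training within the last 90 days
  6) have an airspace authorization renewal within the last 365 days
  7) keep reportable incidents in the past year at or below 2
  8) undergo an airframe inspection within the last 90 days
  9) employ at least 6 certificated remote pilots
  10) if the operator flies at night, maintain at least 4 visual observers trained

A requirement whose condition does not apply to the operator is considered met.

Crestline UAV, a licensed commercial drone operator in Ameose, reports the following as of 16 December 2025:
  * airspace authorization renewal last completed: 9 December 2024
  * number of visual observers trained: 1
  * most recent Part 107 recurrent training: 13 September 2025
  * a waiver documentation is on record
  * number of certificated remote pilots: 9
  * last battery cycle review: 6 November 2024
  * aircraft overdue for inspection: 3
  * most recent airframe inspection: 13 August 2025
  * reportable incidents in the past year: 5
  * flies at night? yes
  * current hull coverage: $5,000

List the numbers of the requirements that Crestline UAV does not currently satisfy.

1, 3, 4, 5, 6, 7, 8, 10

1. hull coverage $5,000 < $10,000 → not met
2. waiver documentation present → met
3. aircraft overdue for inspection 3 > 1 → not met
4. battery cycle review 405 days ago vs limit 365 → not met
5. Part 107 recurrent training 94 days ago vs limit 90 → not met
6. airspace authorization renewal 372 days ago vs limit 365 → not met
7. reportable incidents in the past year 5 > 2 → not met
8. airframe inspection 125 days ago vs limit 90 → not met
9. certificated remote pilots 9 ≥ 6 → met
10. condition 'flies at night' holds; visual observers trained 1 < 4 → not met
Not met: 1, 3, 4, 5, 6, 7, 8, 10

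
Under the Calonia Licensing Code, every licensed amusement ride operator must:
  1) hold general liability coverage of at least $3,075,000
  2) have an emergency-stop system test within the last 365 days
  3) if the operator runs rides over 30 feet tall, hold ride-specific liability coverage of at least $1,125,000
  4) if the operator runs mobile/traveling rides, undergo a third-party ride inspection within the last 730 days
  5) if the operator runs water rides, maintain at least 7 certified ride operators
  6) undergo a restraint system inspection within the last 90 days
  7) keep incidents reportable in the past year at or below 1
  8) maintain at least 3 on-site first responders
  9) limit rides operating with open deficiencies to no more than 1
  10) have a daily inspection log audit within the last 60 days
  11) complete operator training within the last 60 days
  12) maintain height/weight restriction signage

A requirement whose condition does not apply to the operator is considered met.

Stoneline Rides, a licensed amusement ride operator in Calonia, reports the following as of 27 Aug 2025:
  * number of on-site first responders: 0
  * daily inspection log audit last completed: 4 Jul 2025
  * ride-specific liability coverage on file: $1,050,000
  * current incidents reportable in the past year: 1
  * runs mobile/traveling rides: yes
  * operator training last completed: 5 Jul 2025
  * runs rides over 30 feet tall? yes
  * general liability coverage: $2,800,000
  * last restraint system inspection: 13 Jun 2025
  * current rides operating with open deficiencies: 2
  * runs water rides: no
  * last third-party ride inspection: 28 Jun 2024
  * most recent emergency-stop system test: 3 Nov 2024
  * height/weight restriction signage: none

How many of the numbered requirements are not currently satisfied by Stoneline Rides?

1. general liability coverage $2,800,000 < $3,075,000 → not met
2. emergency-stop system test 297 days ago vs limit 365 → met
3. condition 'runs rides over 30 feet tall' holds; ride-specific liability coverage $1,050,000 < $1,125,000 → not met
4. condition 'runs mobile/traveling rides' holds; third-party ride inspection 425 days ago vs limit 730 → met
5. condition 'runs water rides' does not hold → requirement n/a → met
6. restraint system inspection 75 days ago vs limit 90 → met
7. incidents reportable in the past year 1 ≤ 1 → met
8. on-site first responders 0 < 3 → not met
9. rides operating with open deficiencies 2 > 1 → not met
10. daily inspection log audit 54 days ago vs limit 60 → met
11. operator training 53 days ago vs limit 60 → met
12. height/weight restriction signage absent → not met
Not met: 5 of 12

5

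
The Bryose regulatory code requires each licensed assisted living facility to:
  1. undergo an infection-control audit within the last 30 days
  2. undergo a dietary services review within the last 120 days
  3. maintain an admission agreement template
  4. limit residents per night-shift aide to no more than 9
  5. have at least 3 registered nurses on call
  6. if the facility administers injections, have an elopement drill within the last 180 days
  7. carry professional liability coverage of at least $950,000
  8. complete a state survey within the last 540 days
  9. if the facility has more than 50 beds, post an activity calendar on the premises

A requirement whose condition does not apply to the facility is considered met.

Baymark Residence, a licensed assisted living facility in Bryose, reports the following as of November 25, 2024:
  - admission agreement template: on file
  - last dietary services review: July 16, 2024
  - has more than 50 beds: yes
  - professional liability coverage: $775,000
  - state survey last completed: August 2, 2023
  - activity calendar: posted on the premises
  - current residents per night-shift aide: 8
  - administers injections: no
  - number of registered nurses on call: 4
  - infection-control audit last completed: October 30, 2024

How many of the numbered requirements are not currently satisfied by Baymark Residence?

2

1. infection-control audit 26 days ago vs limit 30 → met
2. dietary services review 132 days ago vs limit 120 → not met
3. admission agreement template present → met
4. residents per night-shift aide 8 ≤ 9 → met
5. registered nurses on call 4 ≥ 3 → met
6. condition 'administers injections' does not hold → requirement n/a → met
7. professional liability coverage $775,000 < $950,000 → not met
8. state survey 481 days ago vs limit 540 → met
9. condition 'has more than 50 beds' holds; activity calendar present → met
Not met: 2 of 9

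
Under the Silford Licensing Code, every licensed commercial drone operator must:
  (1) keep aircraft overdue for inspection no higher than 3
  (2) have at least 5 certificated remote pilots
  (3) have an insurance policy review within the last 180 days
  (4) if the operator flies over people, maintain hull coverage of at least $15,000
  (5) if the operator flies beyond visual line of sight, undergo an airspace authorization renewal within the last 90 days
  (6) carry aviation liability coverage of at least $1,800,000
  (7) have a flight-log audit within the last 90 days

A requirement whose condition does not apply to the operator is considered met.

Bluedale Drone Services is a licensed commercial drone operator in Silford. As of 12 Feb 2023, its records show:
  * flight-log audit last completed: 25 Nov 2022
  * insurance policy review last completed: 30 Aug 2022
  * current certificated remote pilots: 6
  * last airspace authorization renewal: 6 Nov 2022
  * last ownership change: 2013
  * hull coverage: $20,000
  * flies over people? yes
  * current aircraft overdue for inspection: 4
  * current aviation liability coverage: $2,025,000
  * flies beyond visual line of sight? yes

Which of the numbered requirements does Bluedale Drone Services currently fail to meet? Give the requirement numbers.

1. aircraft overdue for inspection 4 > 3 → not met
2. certificated remote pilots 6 ≥ 5 → met
3. insurance policy review 166 days ago vs limit 180 → met
4. condition 'flies over people' holds; hull coverage $20,000 ≥ $15,000 → met
5. condition 'flies beyond visual line of sight' holds; airspace authorization renewal 98 days ago vs limit 90 → not met
6. aviation liability coverage $2,025,000 ≥ $1,800,000 → met
7. flight-log audit 79 days ago vs limit 90 → met
Not met: 1, 5

1, 5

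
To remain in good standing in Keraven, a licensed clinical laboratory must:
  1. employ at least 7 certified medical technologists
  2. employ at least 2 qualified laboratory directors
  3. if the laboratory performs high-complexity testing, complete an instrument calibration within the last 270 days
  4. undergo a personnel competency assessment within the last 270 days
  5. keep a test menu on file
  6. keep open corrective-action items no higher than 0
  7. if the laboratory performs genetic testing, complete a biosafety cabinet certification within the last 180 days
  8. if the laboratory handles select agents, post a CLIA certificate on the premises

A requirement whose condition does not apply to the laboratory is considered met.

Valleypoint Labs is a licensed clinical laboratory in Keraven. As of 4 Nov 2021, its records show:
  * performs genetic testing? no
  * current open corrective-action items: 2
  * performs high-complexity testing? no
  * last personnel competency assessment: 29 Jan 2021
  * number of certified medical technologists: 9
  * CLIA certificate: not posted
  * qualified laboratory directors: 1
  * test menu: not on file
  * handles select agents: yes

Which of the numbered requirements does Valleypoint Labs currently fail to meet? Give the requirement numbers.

2, 4, 5, 6, 8

1. certified medical technologists 9 ≥ 7 → met
2. qualified laboratory directors 1 < 2 → not met
3. condition 'performs high-complexity testing' does not hold → requirement n/a → met
4. personnel competency assessment 279 days ago vs limit 270 → not met
5. test menu absent → not met
6. open corrective-action items 2 > 0 → not met
7. condition 'performs genetic testing' does not hold → requirement n/a → met
8. condition 'handles select agents' holds; CLIA certificate absent → not met
Not met: 2, 4, 5, 6, 8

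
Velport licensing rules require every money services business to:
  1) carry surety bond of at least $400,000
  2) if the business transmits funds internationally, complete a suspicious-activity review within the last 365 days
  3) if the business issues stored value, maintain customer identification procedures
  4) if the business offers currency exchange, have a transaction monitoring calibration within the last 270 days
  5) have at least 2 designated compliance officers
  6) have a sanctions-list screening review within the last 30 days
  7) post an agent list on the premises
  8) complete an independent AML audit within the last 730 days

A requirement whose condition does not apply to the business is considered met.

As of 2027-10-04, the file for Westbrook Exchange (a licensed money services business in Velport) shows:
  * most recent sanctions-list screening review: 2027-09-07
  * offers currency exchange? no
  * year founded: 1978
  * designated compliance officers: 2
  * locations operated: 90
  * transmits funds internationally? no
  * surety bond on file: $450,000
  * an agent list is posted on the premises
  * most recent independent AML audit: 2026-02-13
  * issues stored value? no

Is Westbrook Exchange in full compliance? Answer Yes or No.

1. surety bond $450,000 ≥ $400,000 → met
2. condition 'transmits funds internationally' does not hold → requirement n/a → met
3. condition 'issues stored value' does not hold → requirement n/a → met
4. condition 'offers currency exchange' does not hold → requirement n/a → met
5. designated compliance officers 2 ≥ 2 → met
6. sanctions-list screening review 27 days ago vs limit 30 → met
7. agent list present → met
8. independent AML audit 598 days ago vs limit 730 → met
All met.

Yes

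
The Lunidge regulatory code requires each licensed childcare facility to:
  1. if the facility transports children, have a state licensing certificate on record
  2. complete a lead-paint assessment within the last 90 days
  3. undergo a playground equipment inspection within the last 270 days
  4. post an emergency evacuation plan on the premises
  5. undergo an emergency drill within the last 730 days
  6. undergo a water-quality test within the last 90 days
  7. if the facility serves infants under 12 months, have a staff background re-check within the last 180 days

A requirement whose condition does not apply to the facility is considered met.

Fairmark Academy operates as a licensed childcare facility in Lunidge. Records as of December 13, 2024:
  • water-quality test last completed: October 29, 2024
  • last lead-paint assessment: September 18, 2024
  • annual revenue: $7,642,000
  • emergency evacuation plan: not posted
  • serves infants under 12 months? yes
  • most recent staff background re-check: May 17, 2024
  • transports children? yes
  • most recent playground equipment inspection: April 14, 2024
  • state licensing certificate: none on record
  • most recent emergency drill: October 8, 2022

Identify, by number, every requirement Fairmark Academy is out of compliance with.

1, 4, 5, 7

1. condition 'transports children' holds; state licensing certificate absent → not met
2. lead-paint assessment 86 days ago vs limit 90 → met
3. playground equipment inspection 243 days ago vs limit 270 → met
4. emergency evacuation plan absent → not met
5. emergency drill 797 days ago vs limit 730 → not met
6. water-quality test 45 days ago vs limit 90 → met
7. condition 'serves infants under 12 months' holds; staff background re-check 210 days ago vs limit 180 → not met
Not met: 1, 4, 5, 7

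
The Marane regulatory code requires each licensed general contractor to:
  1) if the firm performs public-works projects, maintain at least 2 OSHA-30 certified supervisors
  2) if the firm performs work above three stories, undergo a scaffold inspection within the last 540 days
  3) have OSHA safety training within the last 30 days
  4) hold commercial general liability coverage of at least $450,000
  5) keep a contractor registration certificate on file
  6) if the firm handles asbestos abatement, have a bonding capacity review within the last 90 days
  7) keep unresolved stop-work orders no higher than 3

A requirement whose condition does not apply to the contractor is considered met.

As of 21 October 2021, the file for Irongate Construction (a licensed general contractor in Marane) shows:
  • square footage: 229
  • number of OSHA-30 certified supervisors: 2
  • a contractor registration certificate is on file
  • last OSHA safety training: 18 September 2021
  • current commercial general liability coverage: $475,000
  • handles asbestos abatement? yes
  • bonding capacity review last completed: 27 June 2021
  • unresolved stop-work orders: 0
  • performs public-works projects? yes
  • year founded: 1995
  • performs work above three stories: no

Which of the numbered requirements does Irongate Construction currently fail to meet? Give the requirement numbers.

1. condition 'performs public-works projects' holds; OSHA-30 certified supervisors 2 ≥ 2 → met
2. condition 'performs work above three stories' does not hold → requirement n/a → met
3. OSHA safety training 33 days ago vs limit 30 → not met
4. commercial general liability coverage $475,000 ≥ $450,000 → met
5. contractor registration certificate present → met
6. condition 'handles asbestos abatement' holds; bonding capacity review 116 days ago vs limit 90 → not met
7. unresolved stop-work orders 0 ≤ 3 → met
Not met: 3, 6

3, 6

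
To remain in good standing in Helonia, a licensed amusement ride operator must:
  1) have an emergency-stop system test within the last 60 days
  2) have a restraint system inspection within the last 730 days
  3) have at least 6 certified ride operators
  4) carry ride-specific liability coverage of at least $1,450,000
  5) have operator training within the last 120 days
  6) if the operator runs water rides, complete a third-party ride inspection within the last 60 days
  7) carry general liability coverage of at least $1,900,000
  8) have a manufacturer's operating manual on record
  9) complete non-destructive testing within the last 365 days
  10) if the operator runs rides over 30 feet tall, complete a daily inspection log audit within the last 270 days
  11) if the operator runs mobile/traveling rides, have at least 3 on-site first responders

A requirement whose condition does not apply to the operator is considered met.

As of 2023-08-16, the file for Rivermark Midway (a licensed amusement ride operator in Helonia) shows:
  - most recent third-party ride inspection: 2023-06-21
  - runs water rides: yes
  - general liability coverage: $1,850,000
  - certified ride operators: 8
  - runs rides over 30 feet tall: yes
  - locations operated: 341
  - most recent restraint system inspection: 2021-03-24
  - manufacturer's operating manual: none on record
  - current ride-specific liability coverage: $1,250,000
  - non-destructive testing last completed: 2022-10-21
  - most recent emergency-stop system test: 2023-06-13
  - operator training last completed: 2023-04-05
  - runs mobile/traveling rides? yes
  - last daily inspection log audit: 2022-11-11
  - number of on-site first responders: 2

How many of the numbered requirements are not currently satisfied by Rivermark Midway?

1. emergency-stop system test 64 days ago vs limit 60 → not met
2. restraint system inspection 875 days ago vs limit 730 → not met
3. certified ride operators 8 ≥ 6 → met
4. ride-specific liability coverage $1,250,000 < $1,450,000 → not met
5. operator training 133 days ago vs limit 120 → not met
6. condition 'runs water rides' holds; third-party ride inspection 56 days ago vs limit 60 → met
7. general liability coverage $1,850,000 < $1,900,000 → not met
8. manufacturer's operating manual absent → not met
9. non-destructive testing 299 days ago vs limit 365 → met
10. condition 'runs rides over 30 feet tall' holds; daily inspection log audit 278 days ago vs limit 270 → not met
11. condition 'runs mobile/traveling rides' holds; on-site first responders 2 < 3 → not met
Not met: 8 of 11

8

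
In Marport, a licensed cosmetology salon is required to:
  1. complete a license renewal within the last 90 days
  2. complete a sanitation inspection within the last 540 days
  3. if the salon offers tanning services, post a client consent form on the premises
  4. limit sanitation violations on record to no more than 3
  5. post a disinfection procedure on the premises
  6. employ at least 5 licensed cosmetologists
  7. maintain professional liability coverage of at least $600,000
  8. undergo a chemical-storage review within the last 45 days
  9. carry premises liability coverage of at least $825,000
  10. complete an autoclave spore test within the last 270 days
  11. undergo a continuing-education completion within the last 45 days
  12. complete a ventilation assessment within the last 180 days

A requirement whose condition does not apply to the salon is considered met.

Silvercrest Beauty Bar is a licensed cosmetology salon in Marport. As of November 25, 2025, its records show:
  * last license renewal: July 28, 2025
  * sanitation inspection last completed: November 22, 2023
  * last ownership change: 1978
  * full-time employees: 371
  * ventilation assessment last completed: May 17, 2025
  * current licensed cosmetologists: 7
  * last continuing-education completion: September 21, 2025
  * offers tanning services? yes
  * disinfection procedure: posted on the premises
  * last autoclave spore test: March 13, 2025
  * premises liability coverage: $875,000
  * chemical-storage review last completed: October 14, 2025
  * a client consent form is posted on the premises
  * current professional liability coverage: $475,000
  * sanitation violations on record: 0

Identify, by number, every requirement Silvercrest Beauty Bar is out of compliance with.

1. license renewal 120 days ago vs limit 90 → not met
2. sanitation inspection 734 days ago vs limit 540 → not met
3. condition 'offers tanning services' holds; client consent form present → met
4. sanitation violations on record 0 ≤ 3 → met
5. disinfection procedure present → met
6. licensed cosmetologists 7 ≥ 5 → met
7. professional liability coverage $475,000 < $600,000 → not met
8. chemical-storage review 42 days ago vs limit 45 → met
9. premises liability coverage $875,000 ≥ $825,000 → met
10. autoclave spore test 257 days ago vs limit 270 → met
11. continuing-education completion 65 days ago vs limit 45 → not met
12. ventilation assessment 192 days ago vs limit 180 → not met
Not met: 1, 2, 7, 11, 12

1, 2, 7, 11, 12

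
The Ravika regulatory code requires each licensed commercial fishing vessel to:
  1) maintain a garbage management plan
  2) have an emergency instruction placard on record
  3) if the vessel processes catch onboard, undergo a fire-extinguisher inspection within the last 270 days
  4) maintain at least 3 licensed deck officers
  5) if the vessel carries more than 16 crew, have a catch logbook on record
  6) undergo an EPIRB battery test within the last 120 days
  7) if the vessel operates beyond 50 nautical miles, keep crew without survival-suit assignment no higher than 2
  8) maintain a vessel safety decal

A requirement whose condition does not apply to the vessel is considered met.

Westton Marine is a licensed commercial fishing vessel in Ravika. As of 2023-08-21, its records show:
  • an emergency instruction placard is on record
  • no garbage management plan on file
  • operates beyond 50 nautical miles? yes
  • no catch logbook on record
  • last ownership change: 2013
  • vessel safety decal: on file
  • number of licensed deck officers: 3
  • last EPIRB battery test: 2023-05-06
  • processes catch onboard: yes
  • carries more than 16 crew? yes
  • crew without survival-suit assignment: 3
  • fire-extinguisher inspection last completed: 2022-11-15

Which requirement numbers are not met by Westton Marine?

1. garbage management plan absent → not met
2. emergency instruction placard present → met
3. condition 'processes catch onboard' holds; fire-extinguisher inspection 279 days ago vs limit 270 → not met
4. licensed deck officers 3 ≥ 3 → met
5. condition 'carries more than 16 crew' holds; catch logbook absent → not met
6. EPIRB battery test 107 days ago vs limit 120 → met
7. condition 'operates beyond 50 nautical miles' holds; crew without survival-suit assignment 3 > 2 → not met
8. vessel safety decal present → met
Not met: 1, 3, 5, 7

1, 3, 5, 7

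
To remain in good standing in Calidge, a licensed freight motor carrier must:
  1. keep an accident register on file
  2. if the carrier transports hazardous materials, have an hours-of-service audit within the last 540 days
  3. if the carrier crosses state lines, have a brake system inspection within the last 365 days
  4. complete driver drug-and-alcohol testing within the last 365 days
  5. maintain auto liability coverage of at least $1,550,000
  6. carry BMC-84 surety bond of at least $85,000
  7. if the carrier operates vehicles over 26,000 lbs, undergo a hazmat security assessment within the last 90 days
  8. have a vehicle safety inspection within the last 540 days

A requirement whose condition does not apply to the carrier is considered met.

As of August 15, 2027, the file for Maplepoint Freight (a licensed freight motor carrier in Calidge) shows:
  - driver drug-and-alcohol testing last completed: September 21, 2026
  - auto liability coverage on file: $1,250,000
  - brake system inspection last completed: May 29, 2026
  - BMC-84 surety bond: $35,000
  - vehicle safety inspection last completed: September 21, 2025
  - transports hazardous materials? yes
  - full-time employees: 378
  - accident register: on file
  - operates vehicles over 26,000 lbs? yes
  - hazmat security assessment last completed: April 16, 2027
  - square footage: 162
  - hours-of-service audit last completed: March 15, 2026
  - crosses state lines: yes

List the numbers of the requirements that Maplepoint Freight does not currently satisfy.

1. accident register present → met
2. condition 'transports hazardous materials' holds; hours-of-service audit 518 days ago vs limit 540 → met
3. condition 'crosses state lines' holds; brake system inspection 443 days ago vs limit 365 → not met
4. driver drug-and-alcohol testing 328 days ago vs limit 365 → met
5. auto liability coverage $1,250,000 < $1,550,000 → not met
6. BMC-84 surety bond $35,000 < $85,000 → not met
7. condition 'operates vehicles over 26,000 lbs' holds; hazmat security assessment 121 days ago vs limit 90 → not met
8. vehicle safety inspection 693 days ago vs limit 540 → not met
Not met: 3, 5, 6, 7, 8

3, 5, 6, 7, 8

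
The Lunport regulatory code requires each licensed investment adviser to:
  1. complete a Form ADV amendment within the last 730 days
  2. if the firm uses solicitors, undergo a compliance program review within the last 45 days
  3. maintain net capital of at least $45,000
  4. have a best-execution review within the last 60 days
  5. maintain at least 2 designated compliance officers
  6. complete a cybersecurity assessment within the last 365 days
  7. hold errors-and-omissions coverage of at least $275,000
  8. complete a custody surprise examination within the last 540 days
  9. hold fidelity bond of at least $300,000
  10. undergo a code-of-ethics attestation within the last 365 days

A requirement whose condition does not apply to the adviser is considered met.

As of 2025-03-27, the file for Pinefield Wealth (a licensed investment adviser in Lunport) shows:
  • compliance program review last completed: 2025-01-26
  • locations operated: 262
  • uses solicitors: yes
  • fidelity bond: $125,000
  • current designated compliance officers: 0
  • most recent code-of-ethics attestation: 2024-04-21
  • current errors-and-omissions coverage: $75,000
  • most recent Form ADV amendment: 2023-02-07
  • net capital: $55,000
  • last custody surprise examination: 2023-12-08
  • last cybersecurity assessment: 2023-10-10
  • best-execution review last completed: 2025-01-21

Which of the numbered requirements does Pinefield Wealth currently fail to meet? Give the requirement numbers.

1, 2, 4, 5, 6, 7, 9

1. Form ADV amendment 779 days ago vs limit 730 → not met
2. condition 'uses solicitors' holds; compliance program review 60 days ago vs limit 45 → not met
3. net capital $55,000 ≥ $45,000 → met
4. best-execution review 65 days ago vs limit 60 → not met
5. designated compliance officers 0 < 2 → not met
6. cybersecurity assessment 534 days ago vs limit 365 → not met
7. errors-and-omissions coverage $75,000 < $275,000 → not met
8. custody surprise examination 475 days ago vs limit 540 → met
9. fidelity bond $125,000 < $300,000 → not met
10. code-of-ethics attestation 340 days ago vs limit 365 → met
Not met: 1, 2, 4, 5, 6, 7, 9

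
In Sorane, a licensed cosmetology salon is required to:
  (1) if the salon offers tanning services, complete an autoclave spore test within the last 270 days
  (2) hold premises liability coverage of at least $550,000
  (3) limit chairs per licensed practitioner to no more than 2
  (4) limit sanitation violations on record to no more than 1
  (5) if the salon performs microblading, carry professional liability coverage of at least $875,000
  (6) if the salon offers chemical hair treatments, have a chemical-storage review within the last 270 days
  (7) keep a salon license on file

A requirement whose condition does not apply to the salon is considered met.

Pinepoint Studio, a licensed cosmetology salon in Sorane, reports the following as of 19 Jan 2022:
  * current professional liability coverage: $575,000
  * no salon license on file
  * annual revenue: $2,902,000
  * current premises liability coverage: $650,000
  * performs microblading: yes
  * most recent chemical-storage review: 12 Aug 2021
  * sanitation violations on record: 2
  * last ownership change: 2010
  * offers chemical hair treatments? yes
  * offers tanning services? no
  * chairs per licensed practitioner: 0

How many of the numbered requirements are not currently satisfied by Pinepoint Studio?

1. condition 'offers tanning services' does not hold → requirement n/a → met
2. premises liability coverage $650,000 ≥ $550,000 → met
3. chairs per licensed practitioner 0 ≤ 2 → met
4. sanitation violations on record 2 > 1 → not met
5. condition 'performs microblading' holds; professional liability coverage $575,000 < $875,000 → not met
6. condition 'offers chemical hair treatments' holds; chemical-storage review 160 days ago vs limit 270 → met
7. salon license absent → not met
Not met: 3 of 7

3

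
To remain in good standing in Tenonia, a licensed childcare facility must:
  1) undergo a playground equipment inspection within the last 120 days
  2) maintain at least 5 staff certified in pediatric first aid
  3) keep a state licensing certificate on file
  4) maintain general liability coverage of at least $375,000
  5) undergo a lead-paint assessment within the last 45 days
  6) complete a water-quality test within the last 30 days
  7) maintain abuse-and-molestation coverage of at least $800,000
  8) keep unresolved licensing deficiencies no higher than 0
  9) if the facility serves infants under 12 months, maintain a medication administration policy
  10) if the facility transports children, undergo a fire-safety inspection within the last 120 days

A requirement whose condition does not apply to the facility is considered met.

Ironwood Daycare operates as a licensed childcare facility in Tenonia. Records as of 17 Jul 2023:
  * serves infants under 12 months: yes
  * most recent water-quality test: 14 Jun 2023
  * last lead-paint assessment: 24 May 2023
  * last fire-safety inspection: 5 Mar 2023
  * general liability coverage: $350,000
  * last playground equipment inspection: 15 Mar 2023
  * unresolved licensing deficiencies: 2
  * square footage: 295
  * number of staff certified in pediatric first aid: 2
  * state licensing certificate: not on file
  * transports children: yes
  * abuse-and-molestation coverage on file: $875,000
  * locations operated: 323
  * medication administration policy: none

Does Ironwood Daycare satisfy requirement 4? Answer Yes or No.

4. general liability coverage $350,000 < $375,000 → not met

No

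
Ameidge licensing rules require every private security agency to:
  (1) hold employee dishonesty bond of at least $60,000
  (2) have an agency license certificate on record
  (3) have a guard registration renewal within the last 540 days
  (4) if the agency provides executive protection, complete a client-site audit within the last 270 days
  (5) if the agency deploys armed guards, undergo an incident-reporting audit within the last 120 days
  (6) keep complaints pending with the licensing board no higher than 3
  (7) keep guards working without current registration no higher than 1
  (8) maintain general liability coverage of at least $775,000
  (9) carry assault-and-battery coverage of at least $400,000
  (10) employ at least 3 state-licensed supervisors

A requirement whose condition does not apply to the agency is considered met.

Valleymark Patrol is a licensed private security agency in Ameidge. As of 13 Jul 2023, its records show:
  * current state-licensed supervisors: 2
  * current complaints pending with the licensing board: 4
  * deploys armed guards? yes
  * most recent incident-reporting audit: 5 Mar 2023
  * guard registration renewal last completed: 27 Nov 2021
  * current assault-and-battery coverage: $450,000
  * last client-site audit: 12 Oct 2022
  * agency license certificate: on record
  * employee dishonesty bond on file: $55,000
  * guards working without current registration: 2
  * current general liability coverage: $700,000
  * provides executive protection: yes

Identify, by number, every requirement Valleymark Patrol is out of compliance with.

1, 3, 4, 5, 6, 7, 8, 10

1. employee dishonesty bond $55,000 < $60,000 → not met
2. agency license certificate present → met
3. guard registration renewal 593 days ago vs limit 540 → not met
4. condition 'provides executive protection' holds; client-site audit 274 days ago vs limit 270 → not met
5. condition 'deploys armed guards' holds; incident-reporting audit 130 days ago vs limit 120 → not met
6. complaints pending with the licensing board 4 > 3 → not met
7. guards working without current registration 2 > 1 → not met
8. general liability coverage $700,000 < $775,000 → not met
9. assault-and-battery coverage $450,000 ≥ $400,000 → met
10. state-licensed supervisors 2 < 3 → not met
Not met: 1, 3, 4, 5, 6, 7, 8, 10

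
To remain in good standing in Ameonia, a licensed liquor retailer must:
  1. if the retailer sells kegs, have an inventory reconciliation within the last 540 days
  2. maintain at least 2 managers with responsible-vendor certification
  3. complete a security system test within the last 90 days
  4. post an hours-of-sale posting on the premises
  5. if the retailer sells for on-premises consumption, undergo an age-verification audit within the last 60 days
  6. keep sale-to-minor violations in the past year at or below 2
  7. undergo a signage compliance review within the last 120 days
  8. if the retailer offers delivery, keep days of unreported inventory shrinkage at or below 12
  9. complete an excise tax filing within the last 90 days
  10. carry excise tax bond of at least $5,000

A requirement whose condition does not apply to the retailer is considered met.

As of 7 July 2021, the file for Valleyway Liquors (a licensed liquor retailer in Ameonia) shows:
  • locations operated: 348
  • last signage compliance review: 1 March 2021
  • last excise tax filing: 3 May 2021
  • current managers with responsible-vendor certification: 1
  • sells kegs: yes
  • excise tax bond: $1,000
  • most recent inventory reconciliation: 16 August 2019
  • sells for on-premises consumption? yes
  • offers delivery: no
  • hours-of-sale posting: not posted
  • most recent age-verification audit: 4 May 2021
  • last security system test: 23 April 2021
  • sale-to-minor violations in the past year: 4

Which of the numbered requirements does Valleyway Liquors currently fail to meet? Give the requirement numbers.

1. condition 'sells kegs' holds; inventory reconciliation 691 days ago vs limit 540 → not met
2. managers with responsible-vendor certification 1 < 2 → not met
3. security system test 75 days ago vs limit 90 → met
4. hours-of-sale posting absent → not met
5. condition 'sells for on-premises consumption' holds; age-verification audit 64 days ago vs limit 60 → not met
6. sale-to-minor violations in the past year 4 > 2 → not met
7. signage compliance review 128 days ago vs limit 120 → not met
8. condition 'offers delivery' does not hold → requirement n/a → met
9. excise tax filing 65 days ago vs limit 90 → met
10. excise tax bond $1,000 < $5,000 → not met
Not met: 1, 2, 4, 5, 6, 7, 10

1, 2, 4, 5, 6, 7, 10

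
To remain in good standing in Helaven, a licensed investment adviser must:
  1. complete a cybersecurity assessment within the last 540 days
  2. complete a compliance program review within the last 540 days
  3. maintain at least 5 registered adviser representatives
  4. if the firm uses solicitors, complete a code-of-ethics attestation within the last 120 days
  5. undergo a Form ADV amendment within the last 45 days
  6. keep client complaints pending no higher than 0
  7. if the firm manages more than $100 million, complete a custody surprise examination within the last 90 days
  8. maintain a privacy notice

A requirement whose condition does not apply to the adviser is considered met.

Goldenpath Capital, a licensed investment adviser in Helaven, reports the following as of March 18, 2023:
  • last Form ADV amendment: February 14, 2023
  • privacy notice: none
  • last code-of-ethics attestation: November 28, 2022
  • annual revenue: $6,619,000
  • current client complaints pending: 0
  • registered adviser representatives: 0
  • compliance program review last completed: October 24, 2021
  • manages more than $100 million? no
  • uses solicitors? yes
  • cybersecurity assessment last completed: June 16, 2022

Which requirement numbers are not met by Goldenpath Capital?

1. cybersecurity assessment 275 days ago vs limit 540 → met
2. compliance program review 510 days ago vs limit 540 → met
3. registered adviser representatives 0 < 5 → not met
4. condition 'uses solicitors' holds; code-of-ethics attestation 110 days ago vs limit 120 → met
5. Form ADV amendment 32 days ago vs limit 45 → met
6. client complaints pending 0 ≤ 0 → met
7. condition 'manages more than $100 million' does not hold → requirement n/a → met
8. privacy notice absent → not met
Not met: 3, 8

3, 8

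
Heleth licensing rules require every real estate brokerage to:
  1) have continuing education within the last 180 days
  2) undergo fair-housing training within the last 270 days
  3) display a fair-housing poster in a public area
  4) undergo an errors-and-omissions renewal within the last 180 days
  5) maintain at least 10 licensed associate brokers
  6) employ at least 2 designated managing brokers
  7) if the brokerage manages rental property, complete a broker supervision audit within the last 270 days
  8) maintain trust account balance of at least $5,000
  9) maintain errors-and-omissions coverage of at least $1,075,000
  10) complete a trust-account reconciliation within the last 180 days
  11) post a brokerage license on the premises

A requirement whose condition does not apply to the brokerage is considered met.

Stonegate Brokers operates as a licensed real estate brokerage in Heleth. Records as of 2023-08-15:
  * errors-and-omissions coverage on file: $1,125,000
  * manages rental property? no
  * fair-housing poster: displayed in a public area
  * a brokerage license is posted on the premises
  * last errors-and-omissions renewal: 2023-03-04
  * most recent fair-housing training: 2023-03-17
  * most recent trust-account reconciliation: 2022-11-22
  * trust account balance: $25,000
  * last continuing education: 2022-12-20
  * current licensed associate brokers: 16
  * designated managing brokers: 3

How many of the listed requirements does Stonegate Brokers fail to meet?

1. continuing education 238 days ago vs limit 180 → not met
2. fair-housing training 151 days ago vs limit 270 → met
3. fair-housing poster present → met
4. errors-and-omissions renewal 164 days ago vs limit 180 → met
5. licensed associate brokers 16 ≥ 10 → met
6. designated managing brokers 3 ≥ 2 → met
7. condition 'manages rental property' does not hold → requirement n/a → met
8. trust account balance $25,000 ≥ $5,000 → met
9. errors-and-omissions coverage $1,125,000 ≥ $1,075,000 → met
10. trust-account reconciliation 266 days ago vs limit 180 → not met
11. brokerage license present → met
Not met: 2 of 11

2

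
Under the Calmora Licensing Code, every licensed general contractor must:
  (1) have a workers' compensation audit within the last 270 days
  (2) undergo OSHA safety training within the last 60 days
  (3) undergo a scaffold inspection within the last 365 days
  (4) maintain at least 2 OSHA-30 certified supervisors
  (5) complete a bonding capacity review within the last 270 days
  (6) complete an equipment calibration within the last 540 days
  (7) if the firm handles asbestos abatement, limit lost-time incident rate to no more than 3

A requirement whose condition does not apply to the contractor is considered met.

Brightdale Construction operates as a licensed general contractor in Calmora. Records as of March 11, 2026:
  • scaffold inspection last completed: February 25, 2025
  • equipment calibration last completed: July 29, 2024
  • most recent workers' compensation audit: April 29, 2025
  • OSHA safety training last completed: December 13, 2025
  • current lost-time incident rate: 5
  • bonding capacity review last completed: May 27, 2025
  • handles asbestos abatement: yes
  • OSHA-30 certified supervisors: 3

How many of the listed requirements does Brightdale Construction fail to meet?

1. workers' compensation audit 316 days ago vs limit 270 → not met
2. OSHA safety training 88 days ago vs limit 60 → not met
3. scaffold inspection 379 days ago vs limit 365 → not met
4. OSHA-30 certified supervisors 3 ≥ 2 → met
5. bonding capacity review 288 days ago vs limit 270 → not met
6. equipment calibration 590 days ago vs limit 540 → not met
7. condition 'handles asbestos abatement' holds; lost-time incident rate 5 > 3 → not met
Not met: 6 of 7

6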